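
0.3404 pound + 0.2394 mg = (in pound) 0.3404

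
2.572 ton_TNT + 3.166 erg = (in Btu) 1.02e+07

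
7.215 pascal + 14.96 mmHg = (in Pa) 2002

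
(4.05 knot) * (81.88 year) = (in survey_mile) 3.343e+06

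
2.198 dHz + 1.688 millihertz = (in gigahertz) 2.215e-10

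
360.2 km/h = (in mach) 0.2938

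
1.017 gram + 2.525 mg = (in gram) 1.02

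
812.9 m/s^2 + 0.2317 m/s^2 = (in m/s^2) 813.1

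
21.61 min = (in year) 4.111e-05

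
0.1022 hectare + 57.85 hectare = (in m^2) 5.795e+05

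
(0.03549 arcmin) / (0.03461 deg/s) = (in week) 2.826e-08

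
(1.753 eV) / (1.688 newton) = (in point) 4.716e-16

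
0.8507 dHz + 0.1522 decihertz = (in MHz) 1.003e-07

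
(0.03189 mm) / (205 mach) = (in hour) 1.269e-13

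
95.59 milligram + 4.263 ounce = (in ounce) 4.266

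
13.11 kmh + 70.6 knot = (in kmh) 143.9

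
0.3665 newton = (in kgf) 0.03737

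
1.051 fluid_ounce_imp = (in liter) 0.02986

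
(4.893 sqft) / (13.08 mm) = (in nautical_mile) 0.01877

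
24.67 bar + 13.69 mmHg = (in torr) 1.852e+04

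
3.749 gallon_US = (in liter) 14.19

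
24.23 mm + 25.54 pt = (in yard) 0.03635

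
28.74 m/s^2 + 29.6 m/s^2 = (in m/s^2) 58.34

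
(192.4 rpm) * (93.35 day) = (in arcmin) 5.586e+11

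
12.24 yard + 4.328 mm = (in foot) 36.73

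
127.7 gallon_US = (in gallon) 127.7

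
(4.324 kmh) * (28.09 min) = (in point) 5.738e+06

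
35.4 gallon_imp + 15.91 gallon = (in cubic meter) 0.2212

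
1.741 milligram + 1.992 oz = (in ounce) 1.992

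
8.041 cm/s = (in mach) 0.0002362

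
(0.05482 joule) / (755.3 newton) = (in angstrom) 7.258e+05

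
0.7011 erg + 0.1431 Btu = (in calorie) 36.08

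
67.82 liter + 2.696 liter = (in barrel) 0.4435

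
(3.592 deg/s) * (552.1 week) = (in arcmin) 7.196e+10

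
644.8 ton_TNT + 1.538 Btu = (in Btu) 2.557e+09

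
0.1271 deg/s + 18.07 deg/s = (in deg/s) 18.2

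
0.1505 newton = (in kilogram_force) 0.01535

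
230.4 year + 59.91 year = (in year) 290.3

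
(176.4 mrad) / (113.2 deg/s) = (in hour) 2.48e-05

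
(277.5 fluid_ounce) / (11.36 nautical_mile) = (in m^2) 3.901e-07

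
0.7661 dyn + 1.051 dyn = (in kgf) 1.853e-06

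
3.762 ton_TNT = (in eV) 9.824e+28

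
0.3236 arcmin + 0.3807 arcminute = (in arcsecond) 42.26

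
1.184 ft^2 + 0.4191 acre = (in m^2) 1696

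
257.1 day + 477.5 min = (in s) 2.224e+07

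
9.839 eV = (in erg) 1.576e-11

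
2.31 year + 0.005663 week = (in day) 843.2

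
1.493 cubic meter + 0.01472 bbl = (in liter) 1495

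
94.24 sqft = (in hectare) 0.0008755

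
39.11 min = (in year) 7.441e-05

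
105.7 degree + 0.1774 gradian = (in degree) 105.9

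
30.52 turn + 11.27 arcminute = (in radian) 191.8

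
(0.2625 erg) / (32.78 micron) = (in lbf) 0.00018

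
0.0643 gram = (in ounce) 0.002268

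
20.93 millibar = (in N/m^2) 2093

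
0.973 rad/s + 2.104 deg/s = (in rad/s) 1.01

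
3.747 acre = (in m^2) 1.516e+04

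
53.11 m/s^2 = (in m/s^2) 53.11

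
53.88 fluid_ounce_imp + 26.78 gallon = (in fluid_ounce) 3480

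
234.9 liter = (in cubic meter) 0.2349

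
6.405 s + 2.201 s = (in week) 1.423e-05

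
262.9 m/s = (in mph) 588.1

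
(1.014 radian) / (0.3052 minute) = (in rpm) 0.5288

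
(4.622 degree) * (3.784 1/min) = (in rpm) 0.04858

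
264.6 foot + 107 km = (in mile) 66.54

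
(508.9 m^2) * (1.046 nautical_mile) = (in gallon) 2.604e+08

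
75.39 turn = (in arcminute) 1.628e+06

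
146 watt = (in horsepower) 0.1958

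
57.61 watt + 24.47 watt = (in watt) 82.08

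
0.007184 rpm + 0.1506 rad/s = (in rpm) 1.445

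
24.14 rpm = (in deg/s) 144.8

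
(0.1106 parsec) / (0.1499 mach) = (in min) 1.114e+12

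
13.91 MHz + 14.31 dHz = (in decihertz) 1.391e+08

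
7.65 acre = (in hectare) 3.096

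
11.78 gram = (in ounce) 0.4155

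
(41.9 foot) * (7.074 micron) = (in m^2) 9.034e-05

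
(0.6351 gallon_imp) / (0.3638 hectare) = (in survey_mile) 4.931e-10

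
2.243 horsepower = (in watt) 1673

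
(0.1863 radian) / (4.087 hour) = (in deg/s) 0.0007255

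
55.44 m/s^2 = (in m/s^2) 55.44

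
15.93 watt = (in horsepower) 0.02136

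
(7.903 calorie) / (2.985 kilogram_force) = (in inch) 44.47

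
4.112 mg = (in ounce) 0.000145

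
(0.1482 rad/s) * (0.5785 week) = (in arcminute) 1.783e+08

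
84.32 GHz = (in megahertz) 8.432e+04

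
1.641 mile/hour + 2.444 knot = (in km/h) 7.167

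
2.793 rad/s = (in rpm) 26.67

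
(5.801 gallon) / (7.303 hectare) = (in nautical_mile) 1.624e-10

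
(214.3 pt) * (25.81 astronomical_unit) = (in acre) 7.213e+07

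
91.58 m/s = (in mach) 0.269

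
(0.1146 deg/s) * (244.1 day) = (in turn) 6714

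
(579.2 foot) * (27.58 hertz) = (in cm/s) 4.869e+05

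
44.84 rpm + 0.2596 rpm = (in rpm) 45.1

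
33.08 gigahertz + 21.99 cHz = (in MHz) 3.308e+04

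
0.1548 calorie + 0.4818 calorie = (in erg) 2.664e+07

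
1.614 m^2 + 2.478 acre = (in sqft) 1.08e+05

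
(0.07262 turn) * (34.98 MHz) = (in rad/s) 1.596e+07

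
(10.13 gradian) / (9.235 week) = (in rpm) 2.721e-07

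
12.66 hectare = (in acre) 31.28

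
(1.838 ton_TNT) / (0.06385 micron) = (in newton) 1.204e+17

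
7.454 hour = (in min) 447.2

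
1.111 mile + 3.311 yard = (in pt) 5.077e+06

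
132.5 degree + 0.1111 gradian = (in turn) 0.3683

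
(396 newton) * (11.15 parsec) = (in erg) 1.362e+27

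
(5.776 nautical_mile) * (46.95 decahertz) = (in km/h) 1.808e+07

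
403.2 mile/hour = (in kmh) 648.9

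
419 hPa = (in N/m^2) 4.19e+04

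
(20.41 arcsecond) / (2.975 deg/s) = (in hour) 5.294e-07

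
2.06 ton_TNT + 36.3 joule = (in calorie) 2.06e+09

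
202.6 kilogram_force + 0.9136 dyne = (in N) 1987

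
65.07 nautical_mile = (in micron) 1.205e+11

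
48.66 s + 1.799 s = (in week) 8.343e-05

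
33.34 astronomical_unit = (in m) 4.988e+12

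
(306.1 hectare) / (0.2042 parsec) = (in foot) 1.594e-09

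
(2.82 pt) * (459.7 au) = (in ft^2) 7.364e+11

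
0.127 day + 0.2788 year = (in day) 101.9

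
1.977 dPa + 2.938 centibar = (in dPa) 2.938e+04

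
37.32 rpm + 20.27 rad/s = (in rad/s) 24.18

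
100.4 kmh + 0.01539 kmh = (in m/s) 27.89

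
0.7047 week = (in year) 0.01351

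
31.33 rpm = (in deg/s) 188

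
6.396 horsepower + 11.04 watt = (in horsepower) 6.411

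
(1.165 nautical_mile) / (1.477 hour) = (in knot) 0.7888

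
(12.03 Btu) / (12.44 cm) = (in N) 1.02e+05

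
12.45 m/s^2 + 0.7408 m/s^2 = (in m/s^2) 13.19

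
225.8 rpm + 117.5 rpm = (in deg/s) 2060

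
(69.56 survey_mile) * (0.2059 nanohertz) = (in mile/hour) 5.156e-05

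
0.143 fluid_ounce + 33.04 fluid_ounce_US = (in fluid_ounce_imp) 34.54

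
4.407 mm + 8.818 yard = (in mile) 0.005013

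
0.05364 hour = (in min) 3.218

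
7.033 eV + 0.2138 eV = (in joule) 1.161e-18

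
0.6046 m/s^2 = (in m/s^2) 0.6046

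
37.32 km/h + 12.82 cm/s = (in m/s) 10.49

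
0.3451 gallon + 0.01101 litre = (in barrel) 0.008286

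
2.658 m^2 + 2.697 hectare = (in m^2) 2.697e+04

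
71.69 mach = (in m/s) 2.441e+04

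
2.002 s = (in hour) 0.0005561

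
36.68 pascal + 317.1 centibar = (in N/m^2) 3.171e+05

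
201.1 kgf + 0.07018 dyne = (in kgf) 201.1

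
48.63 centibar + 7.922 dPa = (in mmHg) 364.8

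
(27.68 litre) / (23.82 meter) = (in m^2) 0.001162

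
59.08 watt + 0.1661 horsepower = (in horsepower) 0.2453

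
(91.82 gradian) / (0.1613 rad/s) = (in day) 0.0001035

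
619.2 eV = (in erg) 9.921e-10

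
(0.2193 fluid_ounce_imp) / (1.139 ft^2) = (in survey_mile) 3.659e-08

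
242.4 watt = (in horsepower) 0.3251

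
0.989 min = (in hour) 0.01648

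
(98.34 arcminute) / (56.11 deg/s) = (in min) 0.0004868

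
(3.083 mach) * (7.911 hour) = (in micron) 2.99e+13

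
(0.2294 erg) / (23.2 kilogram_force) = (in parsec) 3.268e-27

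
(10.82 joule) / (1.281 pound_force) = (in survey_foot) 6.23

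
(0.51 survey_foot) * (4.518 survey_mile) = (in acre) 0.2793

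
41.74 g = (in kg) 0.04174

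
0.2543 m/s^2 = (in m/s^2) 0.2543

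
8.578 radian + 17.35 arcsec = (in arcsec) 1.769e+06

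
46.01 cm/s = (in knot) 0.8944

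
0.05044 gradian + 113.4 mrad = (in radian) 0.1142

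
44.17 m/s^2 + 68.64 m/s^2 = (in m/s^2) 112.8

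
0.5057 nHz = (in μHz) 0.0005057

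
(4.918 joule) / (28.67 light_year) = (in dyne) 1.813e-12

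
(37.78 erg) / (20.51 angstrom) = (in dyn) 1.842e+08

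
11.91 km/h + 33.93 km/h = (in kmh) 45.84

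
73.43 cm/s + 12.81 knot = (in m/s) 7.324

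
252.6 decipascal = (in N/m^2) 25.26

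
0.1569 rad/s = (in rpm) 1.498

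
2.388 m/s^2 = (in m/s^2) 2.388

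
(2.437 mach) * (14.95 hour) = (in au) 0.0002985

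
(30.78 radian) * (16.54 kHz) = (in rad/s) 5.091e+05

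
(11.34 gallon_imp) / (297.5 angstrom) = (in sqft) 1.865e+07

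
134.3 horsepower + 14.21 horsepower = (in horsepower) 148.5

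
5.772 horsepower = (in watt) 4304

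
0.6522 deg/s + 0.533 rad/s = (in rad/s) 0.5444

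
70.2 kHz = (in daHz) 7020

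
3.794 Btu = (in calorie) 956.7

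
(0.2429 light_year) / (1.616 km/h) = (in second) 5.119e+15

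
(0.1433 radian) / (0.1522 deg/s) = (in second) 53.95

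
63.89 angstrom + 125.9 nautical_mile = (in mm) 2.332e+08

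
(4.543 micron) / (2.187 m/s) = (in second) 2.077e-06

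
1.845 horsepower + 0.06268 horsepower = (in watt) 1423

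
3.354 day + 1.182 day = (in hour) 108.9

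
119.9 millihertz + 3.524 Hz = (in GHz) 3.644e-09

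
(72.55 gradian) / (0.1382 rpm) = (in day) 0.0009114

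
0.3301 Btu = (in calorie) 83.24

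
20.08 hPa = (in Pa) 2008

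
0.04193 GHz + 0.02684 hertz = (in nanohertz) 4.193e+16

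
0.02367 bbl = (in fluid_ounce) 127.2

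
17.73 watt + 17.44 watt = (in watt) 35.17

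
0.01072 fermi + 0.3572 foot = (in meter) 0.1089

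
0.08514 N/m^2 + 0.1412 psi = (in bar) 0.009736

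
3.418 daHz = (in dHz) 341.8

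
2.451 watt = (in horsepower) 0.003287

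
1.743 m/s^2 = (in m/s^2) 1.743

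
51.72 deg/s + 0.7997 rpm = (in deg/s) 56.52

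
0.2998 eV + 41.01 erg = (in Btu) 3.887e-09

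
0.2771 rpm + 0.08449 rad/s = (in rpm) 1.084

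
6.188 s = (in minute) 0.1031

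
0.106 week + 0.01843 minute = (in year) 0.002033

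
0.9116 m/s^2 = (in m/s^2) 0.9116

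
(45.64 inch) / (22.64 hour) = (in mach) 4.177e-08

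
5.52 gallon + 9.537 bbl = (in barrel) 9.668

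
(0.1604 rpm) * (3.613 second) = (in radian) 0.06069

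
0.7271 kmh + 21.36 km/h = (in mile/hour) 13.72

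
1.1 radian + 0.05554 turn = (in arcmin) 4981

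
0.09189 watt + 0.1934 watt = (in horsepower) 0.0003826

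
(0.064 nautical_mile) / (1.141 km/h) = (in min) 6.233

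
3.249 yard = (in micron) 2.971e+06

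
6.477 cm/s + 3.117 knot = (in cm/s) 166.8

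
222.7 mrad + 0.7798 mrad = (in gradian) 14.23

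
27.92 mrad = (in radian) 0.02792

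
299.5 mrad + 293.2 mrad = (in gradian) 37.73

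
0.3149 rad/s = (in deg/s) 18.04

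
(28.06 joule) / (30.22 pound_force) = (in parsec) 6.765e-18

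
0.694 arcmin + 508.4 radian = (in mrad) 5.084e+05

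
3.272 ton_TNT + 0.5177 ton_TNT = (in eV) 9.897e+28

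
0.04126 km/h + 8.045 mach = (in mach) 8.045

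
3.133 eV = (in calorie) 1.2e-19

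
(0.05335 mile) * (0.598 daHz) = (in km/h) 1848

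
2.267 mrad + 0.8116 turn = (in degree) 292.3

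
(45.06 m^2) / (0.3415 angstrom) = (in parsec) 4.276e-05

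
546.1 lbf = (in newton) 2429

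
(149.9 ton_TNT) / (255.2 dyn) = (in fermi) 2.458e+29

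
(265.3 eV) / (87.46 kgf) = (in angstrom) 4.956e-10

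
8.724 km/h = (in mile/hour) 5.421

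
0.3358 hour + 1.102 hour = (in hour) 1.438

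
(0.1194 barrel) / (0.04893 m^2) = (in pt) 1100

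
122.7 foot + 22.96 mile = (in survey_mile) 22.98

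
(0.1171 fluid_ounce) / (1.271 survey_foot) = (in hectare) 8.939e-10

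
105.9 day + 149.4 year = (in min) 7.868e+07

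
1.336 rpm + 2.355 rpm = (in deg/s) 22.15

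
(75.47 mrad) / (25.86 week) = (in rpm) 4.608e-08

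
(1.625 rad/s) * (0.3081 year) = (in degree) 9.046e+08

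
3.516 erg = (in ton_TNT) 8.403e-17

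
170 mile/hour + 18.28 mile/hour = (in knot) 163.6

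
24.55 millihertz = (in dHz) 0.2455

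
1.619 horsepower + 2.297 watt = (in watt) 1210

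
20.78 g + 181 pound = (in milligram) 8.212e+07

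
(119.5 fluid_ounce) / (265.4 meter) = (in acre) 3.29e-09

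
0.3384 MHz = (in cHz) 3.384e+07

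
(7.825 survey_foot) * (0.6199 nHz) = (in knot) 2.874e-09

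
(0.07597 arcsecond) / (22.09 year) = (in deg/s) 3.029e-14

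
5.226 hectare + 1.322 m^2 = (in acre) 12.91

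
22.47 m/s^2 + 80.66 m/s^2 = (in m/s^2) 103.1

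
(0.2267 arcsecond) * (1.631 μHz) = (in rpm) 1.712e-11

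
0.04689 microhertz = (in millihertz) 4.689e-05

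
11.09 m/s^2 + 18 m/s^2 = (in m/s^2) 29.09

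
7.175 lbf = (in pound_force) 7.175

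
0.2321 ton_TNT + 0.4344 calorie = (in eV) 6.061e+27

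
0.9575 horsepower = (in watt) 714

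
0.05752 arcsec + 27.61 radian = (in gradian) 1758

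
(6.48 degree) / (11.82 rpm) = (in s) 0.09137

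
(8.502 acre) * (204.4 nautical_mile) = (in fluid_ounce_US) 4.404e+14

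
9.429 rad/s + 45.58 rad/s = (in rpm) 525.3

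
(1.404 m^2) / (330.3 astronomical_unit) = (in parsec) 9.208e-31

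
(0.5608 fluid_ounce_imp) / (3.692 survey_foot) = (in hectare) 1.416e-09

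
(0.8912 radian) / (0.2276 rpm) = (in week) 6.182e-05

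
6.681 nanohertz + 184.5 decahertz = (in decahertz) 184.5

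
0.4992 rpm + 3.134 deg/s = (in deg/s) 6.129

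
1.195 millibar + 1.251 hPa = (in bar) 0.002446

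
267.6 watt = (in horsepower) 0.3589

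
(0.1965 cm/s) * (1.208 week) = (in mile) 0.8921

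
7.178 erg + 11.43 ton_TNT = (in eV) 2.985e+29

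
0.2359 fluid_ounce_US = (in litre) 0.006976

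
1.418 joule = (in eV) 8.85e+18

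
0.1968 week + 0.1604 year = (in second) 5.177e+06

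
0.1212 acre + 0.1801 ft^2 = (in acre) 0.1212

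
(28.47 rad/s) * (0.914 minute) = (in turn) 248.5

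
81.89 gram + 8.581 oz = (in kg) 0.3252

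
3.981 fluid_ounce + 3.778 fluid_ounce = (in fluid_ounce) 7.759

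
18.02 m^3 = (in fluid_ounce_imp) 6.342e+05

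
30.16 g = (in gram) 30.16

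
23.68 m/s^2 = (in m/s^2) 23.68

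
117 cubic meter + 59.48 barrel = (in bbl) 795.4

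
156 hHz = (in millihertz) 1.56e+07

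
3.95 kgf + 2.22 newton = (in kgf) 4.176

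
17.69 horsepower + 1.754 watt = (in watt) 1.319e+04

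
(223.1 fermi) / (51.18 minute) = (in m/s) 7.265e-17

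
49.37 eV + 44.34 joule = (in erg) 4.434e+08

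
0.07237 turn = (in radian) 0.4547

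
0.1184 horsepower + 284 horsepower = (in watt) 2.119e+05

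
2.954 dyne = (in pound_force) 6.641e-06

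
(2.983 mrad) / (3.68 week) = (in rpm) 1.28e-08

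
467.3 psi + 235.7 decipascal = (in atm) 31.8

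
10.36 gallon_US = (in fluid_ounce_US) 1326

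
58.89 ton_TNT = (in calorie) 5.889e+10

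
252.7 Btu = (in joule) 2.666e+05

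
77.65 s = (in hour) 0.02157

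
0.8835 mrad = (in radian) 0.0008835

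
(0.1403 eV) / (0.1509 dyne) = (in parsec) 4.828e-31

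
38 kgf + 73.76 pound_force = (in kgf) 71.46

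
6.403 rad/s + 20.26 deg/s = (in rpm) 64.52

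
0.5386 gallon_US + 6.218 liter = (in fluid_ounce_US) 279.2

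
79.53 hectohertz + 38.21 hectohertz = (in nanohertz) 1.177e+13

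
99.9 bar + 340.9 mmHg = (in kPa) 1.004e+04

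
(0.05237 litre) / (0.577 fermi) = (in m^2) 9.076e+10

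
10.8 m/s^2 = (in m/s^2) 10.8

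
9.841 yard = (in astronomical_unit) 6.015e-11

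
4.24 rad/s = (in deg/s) 242.9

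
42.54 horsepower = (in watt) 3.172e+04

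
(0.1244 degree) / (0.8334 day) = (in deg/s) 1.728e-06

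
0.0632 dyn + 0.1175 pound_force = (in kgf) 0.0533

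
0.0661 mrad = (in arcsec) 13.63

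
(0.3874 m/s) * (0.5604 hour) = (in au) 5.224e-09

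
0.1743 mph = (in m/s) 0.07792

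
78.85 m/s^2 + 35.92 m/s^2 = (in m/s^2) 114.8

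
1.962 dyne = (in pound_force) 4.411e-06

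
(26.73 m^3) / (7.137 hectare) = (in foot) 0.001229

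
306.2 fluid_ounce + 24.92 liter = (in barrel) 0.2137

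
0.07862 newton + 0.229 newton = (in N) 0.3076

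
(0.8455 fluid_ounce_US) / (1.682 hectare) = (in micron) 0.001487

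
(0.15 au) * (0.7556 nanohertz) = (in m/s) 16.96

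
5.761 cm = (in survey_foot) 0.189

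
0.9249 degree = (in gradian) 1.028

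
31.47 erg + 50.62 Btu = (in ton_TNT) 1.276e-05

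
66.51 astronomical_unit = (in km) 9.95e+09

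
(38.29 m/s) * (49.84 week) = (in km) 1.154e+06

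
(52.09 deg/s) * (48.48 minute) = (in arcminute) 9.091e+06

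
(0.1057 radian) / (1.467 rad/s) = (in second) 0.07205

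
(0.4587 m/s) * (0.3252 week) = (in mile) 56.06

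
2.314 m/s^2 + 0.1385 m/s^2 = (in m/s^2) 2.453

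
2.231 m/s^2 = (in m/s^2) 2.231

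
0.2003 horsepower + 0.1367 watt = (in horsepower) 0.2005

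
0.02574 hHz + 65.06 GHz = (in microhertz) 6.506e+16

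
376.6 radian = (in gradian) 2.398e+04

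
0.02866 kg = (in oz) 1.011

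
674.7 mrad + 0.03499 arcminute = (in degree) 38.66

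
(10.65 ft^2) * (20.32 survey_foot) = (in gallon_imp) 1348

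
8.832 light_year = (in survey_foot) 2.741e+17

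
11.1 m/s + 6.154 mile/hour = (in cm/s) 1385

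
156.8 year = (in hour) 1.374e+06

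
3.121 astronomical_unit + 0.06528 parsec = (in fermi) 2.015e+30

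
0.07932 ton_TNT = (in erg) 3.319e+15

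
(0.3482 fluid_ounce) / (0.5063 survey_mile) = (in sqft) 1.36e-07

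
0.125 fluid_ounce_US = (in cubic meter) 3.697e-06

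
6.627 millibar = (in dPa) 6627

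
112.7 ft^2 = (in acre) 0.002587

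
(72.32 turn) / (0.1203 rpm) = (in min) 601.2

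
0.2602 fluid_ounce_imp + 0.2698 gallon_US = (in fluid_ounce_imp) 36.21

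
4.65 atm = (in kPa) 471.2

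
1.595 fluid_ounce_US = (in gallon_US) 0.01246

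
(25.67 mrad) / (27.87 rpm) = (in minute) 0.0001466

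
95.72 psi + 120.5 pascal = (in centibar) 660.1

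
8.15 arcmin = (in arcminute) 8.15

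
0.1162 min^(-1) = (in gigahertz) 1.937e-12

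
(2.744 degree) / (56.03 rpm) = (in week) 1.35e-08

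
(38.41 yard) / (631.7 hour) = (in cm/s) 0.001544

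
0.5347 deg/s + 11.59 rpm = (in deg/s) 70.07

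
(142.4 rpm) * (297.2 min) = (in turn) 4.232e+04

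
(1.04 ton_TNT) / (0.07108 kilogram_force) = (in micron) 6.242e+15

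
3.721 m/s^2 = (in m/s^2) 3.721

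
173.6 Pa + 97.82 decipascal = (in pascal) 183.4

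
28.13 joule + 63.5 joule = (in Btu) 0.08685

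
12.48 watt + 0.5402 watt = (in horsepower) 0.01746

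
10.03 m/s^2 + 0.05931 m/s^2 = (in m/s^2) 10.09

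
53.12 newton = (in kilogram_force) 5.417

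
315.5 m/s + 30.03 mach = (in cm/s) 1.054e+06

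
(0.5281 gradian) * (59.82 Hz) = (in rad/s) 0.4962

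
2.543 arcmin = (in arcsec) 152.6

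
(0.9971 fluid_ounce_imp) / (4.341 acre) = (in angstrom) 16.13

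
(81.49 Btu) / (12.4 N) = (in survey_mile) 4.308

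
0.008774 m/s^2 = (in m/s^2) 0.008774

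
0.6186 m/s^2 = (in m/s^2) 0.6186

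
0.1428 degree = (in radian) 0.002492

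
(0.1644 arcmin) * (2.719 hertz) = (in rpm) 0.001242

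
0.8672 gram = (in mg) 867.2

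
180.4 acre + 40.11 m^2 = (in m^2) 7.301e+05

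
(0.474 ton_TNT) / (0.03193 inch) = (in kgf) 2.494e+11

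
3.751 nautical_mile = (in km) 6.947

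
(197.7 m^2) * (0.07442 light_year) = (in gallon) 3.677e+19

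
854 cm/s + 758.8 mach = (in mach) 758.8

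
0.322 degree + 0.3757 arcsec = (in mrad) 5.622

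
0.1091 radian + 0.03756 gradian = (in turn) 0.01746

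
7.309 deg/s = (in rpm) 1.218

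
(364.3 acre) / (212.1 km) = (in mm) 6951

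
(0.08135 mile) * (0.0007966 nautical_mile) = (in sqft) 2079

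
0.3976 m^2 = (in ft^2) 4.28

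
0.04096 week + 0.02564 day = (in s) 2.699e+04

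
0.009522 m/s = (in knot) 0.01851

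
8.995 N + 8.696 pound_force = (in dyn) 4.768e+06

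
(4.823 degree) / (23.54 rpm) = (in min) 0.0005691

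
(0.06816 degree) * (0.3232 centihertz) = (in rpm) 3.672e-05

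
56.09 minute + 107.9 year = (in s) 3.403e+09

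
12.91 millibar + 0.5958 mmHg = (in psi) 0.1988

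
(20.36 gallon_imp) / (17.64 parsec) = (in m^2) 1.7e-19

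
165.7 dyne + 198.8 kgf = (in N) 1950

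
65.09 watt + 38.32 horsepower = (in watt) 2.864e+04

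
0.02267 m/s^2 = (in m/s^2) 0.02267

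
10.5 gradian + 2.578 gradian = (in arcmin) 706.2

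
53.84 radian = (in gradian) 3428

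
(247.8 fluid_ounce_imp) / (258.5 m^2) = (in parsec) 8.827e-22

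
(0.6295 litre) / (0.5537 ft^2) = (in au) 8.18e-14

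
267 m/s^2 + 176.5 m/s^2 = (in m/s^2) 443.5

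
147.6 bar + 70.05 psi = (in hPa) 1.524e+05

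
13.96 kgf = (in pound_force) 30.78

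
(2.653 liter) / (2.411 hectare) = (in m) 1.1e-07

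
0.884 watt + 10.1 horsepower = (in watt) 7532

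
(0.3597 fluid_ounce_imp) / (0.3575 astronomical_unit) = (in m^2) 1.911e-16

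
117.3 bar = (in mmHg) 8.798e+04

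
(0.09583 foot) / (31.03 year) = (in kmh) 1.075e-10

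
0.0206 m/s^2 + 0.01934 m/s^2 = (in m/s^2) 0.03994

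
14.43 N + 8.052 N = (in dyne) 2.248e+06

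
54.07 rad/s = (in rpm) 516.3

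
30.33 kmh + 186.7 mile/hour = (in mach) 0.2699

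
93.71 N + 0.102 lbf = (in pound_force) 21.17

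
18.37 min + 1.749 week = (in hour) 294.1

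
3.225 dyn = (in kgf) 3.289e-06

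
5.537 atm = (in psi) 81.37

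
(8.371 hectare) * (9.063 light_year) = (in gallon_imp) 1.579e+24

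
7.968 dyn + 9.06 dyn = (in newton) 0.0001703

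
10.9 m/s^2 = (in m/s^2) 10.9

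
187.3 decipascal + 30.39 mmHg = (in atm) 0.04017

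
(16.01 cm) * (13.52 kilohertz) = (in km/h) 7792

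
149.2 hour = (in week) 0.8881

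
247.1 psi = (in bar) 17.04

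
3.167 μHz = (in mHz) 0.003167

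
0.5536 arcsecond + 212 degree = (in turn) 0.5889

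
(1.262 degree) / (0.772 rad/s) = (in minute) 0.0004755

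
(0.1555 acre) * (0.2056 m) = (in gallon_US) 3.418e+04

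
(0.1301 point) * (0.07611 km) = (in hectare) 3.493e-07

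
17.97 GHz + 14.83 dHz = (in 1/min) 1.078e+12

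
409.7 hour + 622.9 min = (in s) 1.512e+06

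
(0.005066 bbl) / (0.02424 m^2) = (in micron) 3.323e+04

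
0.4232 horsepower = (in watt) 315.6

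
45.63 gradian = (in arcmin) 2464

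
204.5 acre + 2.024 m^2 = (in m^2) 8.276e+05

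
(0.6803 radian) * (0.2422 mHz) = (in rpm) 0.001573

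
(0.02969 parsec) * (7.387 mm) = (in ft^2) 7.284e+13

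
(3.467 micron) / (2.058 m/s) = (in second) 1.685e-06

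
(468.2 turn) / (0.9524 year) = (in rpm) 0.0009353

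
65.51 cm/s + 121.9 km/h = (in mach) 0.1014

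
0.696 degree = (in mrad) 12.15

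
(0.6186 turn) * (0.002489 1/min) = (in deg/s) 0.009238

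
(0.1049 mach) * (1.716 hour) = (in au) 1.475e-06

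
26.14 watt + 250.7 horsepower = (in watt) 1.87e+05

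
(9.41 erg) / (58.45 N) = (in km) 1.61e-11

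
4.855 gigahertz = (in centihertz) 4.855e+11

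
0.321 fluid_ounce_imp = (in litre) 0.009121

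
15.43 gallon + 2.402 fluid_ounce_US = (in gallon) 15.45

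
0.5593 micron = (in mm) 0.0005593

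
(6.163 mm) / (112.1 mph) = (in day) 1.423e-09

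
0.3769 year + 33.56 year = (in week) 1770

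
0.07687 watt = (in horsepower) 0.0001031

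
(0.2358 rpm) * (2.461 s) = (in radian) 0.06077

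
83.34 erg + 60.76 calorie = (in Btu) 0.241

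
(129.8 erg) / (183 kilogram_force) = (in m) 7.233e-09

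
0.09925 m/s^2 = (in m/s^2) 0.09925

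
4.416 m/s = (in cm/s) 441.6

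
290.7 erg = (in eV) 1.814e+14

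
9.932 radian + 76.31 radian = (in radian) 86.24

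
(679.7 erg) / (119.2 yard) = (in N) 6.236e-07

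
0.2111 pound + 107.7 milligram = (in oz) 3.381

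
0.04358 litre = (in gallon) 0.01151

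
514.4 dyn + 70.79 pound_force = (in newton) 314.9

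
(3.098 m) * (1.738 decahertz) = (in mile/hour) 120.4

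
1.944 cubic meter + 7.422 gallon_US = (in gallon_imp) 433.8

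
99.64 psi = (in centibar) 687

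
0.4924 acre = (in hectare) 0.1993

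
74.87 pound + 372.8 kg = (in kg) 406.8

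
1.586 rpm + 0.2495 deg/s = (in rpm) 1.628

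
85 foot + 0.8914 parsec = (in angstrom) 2.751e+26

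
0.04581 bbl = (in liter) 7.283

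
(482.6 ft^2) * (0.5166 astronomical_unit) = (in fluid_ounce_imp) 1.219e+17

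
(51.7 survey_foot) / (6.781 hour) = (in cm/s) 0.06455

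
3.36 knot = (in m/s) 1.729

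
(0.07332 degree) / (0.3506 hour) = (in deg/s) 5.809e-05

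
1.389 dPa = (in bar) 1.389e-06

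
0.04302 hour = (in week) 0.0002561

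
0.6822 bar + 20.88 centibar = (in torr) 668.3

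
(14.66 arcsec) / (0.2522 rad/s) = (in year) 8.936e-12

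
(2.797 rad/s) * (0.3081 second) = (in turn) 0.1372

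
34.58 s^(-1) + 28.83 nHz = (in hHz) 0.3458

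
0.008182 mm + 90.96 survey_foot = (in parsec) 8.985e-16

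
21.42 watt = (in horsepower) 0.02872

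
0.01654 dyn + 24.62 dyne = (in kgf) 2.512e-05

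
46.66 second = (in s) 46.66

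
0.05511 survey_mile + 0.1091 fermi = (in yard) 96.99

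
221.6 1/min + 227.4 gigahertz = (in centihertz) 2.274e+13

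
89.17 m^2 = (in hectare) 0.008917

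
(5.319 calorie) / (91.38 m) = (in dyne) 2.435e+04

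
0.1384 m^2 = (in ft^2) 1.49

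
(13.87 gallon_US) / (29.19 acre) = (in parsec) 1.44e-23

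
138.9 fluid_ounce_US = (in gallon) 1.085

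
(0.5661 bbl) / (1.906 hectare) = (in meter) 4.722e-06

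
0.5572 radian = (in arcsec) 1.149e+05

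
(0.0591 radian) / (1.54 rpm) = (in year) 1.162e-08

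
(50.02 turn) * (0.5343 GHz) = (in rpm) 1.604e+12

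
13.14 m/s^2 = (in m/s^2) 13.14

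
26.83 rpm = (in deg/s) 161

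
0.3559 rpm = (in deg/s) 2.135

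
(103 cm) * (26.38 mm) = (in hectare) 2.717e-06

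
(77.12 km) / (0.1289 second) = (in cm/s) 5.983e+07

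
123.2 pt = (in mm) 43.46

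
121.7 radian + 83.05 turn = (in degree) 3.687e+04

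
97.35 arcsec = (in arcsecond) 97.35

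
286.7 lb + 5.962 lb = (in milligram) 1.327e+08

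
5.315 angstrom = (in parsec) 1.722e-26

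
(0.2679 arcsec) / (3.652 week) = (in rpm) 5.615e-12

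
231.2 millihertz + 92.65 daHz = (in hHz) 9.267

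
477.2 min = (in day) 0.3314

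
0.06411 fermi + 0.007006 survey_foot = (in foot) 0.007006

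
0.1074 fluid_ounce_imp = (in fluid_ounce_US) 0.1032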